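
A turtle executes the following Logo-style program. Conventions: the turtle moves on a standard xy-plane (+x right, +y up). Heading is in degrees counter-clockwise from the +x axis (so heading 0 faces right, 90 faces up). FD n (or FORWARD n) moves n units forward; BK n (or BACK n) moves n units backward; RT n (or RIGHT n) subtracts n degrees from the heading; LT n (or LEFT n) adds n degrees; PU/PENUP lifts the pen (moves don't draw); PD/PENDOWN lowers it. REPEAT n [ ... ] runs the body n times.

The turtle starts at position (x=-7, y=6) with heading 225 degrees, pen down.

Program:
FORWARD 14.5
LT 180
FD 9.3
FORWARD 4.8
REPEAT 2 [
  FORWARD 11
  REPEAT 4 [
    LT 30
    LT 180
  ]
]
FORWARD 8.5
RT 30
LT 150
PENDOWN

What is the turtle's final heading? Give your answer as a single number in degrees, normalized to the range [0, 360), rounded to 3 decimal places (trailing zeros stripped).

Answer: 45

Derivation:
Executing turtle program step by step:
Start: pos=(-7,6), heading=225, pen down
FD 14.5: (-7,6) -> (-17.253,-4.253) [heading=225, draw]
LT 180: heading 225 -> 45
FD 9.3: (-17.253,-4.253) -> (-10.677,2.323) [heading=45, draw]
FD 4.8: (-10.677,2.323) -> (-7.283,5.717) [heading=45, draw]
REPEAT 2 [
  -- iteration 1/2 --
  FD 11: (-7.283,5.717) -> (0.495,13.495) [heading=45, draw]
  REPEAT 4 [
    -- iteration 1/4 --
    LT 30: heading 45 -> 75
    LT 180: heading 75 -> 255
    -- iteration 2/4 --
    LT 30: heading 255 -> 285
    LT 180: heading 285 -> 105
    -- iteration 3/4 --
    LT 30: heading 105 -> 135
    LT 180: heading 135 -> 315
    -- iteration 4/4 --
    LT 30: heading 315 -> 345
    LT 180: heading 345 -> 165
  ]
  -- iteration 2/2 --
  FD 11: (0.495,13.495) -> (-10.13,16.342) [heading=165, draw]
  REPEAT 4 [
    -- iteration 1/4 --
    LT 30: heading 165 -> 195
    LT 180: heading 195 -> 15
    -- iteration 2/4 --
    LT 30: heading 15 -> 45
    LT 180: heading 45 -> 225
    -- iteration 3/4 --
    LT 30: heading 225 -> 255
    LT 180: heading 255 -> 75
    -- iteration 4/4 --
    LT 30: heading 75 -> 105
    LT 180: heading 105 -> 285
  ]
]
FD 8.5: (-10.13,16.342) -> (-7.93,8.132) [heading=285, draw]
RT 30: heading 285 -> 255
LT 150: heading 255 -> 45
PD: pen down
Final: pos=(-7.93,8.132), heading=45, 6 segment(s) drawn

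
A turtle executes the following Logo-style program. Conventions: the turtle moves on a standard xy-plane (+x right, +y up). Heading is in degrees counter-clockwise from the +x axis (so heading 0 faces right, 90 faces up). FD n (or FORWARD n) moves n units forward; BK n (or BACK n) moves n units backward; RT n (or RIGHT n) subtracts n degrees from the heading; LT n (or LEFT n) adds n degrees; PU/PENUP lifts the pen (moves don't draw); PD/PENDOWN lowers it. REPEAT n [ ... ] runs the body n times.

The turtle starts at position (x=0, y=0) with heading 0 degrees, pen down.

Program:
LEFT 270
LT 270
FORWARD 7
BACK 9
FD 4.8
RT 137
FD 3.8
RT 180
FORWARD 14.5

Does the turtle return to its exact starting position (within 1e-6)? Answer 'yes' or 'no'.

Executing turtle program step by step:
Start: pos=(0,0), heading=0, pen down
LT 270: heading 0 -> 270
LT 270: heading 270 -> 180
FD 7: (0,0) -> (-7,0) [heading=180, draw]
BK 9: (-7,0) -> (2,0) [heading=180, draw]
FD 4.8: (2,0) -> (-2.8,0) [heading=180, draw]
RT 137: heading 180 -> 43
FD 3.8: (-2.8,0) -> (-0.021,2.592) [heading=43, draw]
RT 180: heading 43 -> 223
FD 14.5: (-0.021,2.592) -> (-10.625,-7.297) [heading=223, draw]
Final: pos=(-10.625,-7.297), heading=223, 5 segment(s) drawn

Start position: (0, 0)
Final position: (-10.625, -7.297)
Distance = 12.89; >= 1e-6 -> NOT closed

Answer: no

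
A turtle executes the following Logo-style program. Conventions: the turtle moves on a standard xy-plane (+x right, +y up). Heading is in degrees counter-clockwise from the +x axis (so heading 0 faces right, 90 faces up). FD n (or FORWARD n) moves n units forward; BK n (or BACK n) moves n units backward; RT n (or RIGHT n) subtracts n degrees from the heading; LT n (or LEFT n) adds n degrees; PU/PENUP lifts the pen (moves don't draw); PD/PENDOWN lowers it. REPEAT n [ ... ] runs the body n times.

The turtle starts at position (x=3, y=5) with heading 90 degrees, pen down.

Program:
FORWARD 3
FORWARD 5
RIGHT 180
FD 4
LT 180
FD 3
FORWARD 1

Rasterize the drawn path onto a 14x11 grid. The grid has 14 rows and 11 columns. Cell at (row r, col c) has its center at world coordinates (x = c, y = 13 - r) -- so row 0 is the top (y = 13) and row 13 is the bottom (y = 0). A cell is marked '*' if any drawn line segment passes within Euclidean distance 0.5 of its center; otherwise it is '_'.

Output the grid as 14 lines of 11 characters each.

Segment 0: (3,5) -> (3,8)
Segment 1: (3,8) -> (3,13)
Segment 2: (3,13) -> (3,9)
Segment 3: (3,9) -> (3,12)
Segment 4: (3,12) -> (3,13)

Answer: ___*_______
___*_______
___*_______
___*_______
___*_______
___*_______
___*_______
___*_______
___*_______
___________
___________
___________
___________
___________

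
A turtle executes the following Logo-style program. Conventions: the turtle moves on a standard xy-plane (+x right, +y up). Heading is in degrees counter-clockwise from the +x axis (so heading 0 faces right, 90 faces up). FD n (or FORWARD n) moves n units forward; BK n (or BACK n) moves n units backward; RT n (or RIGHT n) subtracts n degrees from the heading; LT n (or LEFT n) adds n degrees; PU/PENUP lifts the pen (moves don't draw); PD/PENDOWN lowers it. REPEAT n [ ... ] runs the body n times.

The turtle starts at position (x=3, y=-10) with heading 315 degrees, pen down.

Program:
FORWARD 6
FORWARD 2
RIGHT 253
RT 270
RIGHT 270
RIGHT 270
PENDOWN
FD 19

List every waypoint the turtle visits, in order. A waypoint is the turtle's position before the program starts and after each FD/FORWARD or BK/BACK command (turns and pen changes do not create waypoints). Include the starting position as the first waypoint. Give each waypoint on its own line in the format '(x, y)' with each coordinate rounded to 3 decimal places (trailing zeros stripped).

Answer: (3, -10)
(7.243, -14.243)
(8.657, -15.657)
(25.433, -24.577)

Derivation:
Executing turtle program step by step:
Start: pos=(3,-10), heading=315, pen down
FD 6: (3,-10) -> (7.243,-14.243) [heading=315, draw]
FD 2: (7.243,-14.243) -> (8.657,-15.657) [heading=315, draw]
RT 253: heading 315 -> 62
RT 270: heading 62 -> 152
RT 270: heading 152 -> 242
RT 270: heading 242 -> 332
PD: pen down
FD 19: (8.657,-15.657) -> (25.433,-24.577) [heading=332, draw]
Final: pos=(25.433,-24.577), heading=332, 3 segment(s) drawn
Waypoints (4 total):
(3, -10)
(7.243, -14.243)
(8.657, -15.657)
(25.433, -24.577)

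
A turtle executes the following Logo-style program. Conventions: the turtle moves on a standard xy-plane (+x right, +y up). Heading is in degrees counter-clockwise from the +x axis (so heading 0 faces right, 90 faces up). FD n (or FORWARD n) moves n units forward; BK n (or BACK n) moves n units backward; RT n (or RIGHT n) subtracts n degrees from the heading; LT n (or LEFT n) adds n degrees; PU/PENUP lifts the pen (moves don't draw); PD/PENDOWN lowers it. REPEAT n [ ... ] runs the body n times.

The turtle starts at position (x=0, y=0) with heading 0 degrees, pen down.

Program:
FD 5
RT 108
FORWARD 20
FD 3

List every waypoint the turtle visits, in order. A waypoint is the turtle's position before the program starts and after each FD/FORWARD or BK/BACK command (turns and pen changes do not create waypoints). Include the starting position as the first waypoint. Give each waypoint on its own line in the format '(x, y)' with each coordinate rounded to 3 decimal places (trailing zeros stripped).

Executing turtle program step by step:
Start: pos=(0,0), heading=0, pen down
FD 5: (0,0) -> (5,0) [heading=0, draw]
RT 108: heading 0 -> 252
FD 20: (5,0) -> (-1.18,-19.021) [heading=252, draw]
FD 3: (-1.18,-19.021) -> (-2.107,-21.874) [heading=252, draw]
Final: pos=(-2.107,-21.874), heading=252, 3 segment(s) drawn
Waypoints (4 total):
(0, 0)
(5, 0)
(-1.18, -19.021)
(-2.107, -21.874)

Answer: (0, 0)
(5, 0)
(-1.18, -19.021)
(-2.107, -21.874)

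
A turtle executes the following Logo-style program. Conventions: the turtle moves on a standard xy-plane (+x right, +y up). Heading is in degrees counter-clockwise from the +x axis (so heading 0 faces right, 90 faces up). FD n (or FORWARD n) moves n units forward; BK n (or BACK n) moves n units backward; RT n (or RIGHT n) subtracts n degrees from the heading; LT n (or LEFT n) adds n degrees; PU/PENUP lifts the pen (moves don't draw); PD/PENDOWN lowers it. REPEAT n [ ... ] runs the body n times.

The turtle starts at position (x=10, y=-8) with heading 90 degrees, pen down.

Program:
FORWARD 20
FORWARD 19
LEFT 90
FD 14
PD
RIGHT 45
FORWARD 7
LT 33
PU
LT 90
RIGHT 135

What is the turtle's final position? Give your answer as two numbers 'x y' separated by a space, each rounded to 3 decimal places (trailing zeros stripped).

Executing turtle program step by step:
Start: pos=(10,-8), heading=90, pen down
FD 20: (10,-8) -> (10,12) [heading=90, draw]
FD 19: (10,12) -> (10,31) [heading=90, draw]
LT 90: heading 90 -> 180
FD 14: (10,31) -> (-4,31) [heading=180, draw]
PD: pen down
RT 45: heading 180 -> 135
FD 7: (-4,31) -> (-8.95,35.95) [heading=135, draw]
LT 33: heading 135 -> 168
PU: pen up
LT 90: heading 168 -> 258
RT 135: heading 258 -> 123
Final: pos=(-8.95,35.95), heading=123, 4 segment(s) drawn

Answer: -8.95 35.95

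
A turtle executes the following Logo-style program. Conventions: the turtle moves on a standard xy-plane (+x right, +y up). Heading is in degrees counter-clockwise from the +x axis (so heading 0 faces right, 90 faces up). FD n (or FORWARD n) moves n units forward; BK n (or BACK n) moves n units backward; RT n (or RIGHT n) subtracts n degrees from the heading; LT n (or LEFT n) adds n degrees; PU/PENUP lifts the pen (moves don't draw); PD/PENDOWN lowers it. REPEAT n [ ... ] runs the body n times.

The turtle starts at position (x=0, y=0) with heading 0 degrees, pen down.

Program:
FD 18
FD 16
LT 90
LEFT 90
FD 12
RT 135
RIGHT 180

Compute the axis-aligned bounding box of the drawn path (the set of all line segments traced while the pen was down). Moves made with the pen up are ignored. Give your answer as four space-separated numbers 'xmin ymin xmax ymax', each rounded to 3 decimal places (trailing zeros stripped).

Answer: 0 0 34 0

Derivation:
Executing turtle program step by step:
Start: pos=(0,0), heading=0, pen down
FD 18: (0,0) -> (18,0) [heading=0, draw]
FD 16: (18,0) -> (34,0) [heading=0, draw]
LT 90: heading 0 -> 90
LT 90: heading 90 -> 180
FD 12: (34,0) -> (22,0) [heading=180, draw]
RT 135: heading 180 -> 45
RT 180: heading 45 -> 225
Final: pos=(22,0), heading=225, 3 segment(s) drawn

Segment endpoints: x in {0, 18, 22, 34}, y in {0, 0}
xmin=0, ymin=0, xmax=34, ymax=0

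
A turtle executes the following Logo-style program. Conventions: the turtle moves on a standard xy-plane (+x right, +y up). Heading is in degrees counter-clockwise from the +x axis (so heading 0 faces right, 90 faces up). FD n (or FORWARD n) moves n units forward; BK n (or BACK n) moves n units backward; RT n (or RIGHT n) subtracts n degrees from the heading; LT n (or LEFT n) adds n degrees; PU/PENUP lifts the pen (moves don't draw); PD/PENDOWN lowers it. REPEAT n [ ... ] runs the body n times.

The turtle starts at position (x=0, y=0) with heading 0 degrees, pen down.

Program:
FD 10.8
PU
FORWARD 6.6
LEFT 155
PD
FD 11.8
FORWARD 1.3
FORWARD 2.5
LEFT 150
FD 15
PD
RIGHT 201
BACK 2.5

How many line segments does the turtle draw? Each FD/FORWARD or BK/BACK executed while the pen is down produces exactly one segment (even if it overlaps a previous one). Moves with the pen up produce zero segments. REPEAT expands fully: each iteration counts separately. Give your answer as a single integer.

Answer: 6

Derivation:
Executing turtle program step by step:
Start: pos=(0,0), heading=0, pen down
FD 10.8: (0,0) -> (10.8,0) [heading=0, draw]
PU: pen up
FD 6.6: (10.8,0) -> (17.4,0) [heading=0, move]
LT 155: heading 0 -> 155
PD: pen down
FD 11.8: (17.4,0) -> (6.706,4.987) [heading=155, draw]
FD 1.3: (6.706,4.987) -> (5.527,5.536) [heading=155, draw]
FD 2.5: (5.527,5.536) -> (3.262,6.593) [heading=155, draw]
LT 150: heading 155 -> 305
FD 15: (3.262,6.593) -> (11.865,-5.694) [heading=305, draw]
PD: pen down
RT 201: heading 305 -> 104
BK 2.5: (11.865,-5.694) -> (12.47,-8.12) [heading=104, draw]
Final: pos=(12.47,-8.12), heading=104, 6 segment(s) drawn
Segments drawn: 6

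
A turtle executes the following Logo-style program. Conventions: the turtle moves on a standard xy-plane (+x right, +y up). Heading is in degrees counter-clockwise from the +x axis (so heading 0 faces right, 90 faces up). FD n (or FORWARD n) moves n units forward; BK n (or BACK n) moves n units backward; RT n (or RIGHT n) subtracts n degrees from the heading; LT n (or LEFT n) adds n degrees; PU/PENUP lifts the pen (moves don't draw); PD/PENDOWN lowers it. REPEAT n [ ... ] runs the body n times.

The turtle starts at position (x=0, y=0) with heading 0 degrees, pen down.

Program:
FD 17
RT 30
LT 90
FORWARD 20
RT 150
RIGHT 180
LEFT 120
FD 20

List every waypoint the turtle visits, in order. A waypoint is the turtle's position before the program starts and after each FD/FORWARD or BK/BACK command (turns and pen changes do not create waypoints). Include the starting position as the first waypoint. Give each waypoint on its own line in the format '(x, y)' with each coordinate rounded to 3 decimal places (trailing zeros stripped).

Answer: (0, 0)
(17, 0)
(27, 17.321)
(9.679, 7.321)

Derivation:
Executing turtle program step by step:
Start: pos=(0,0), heading=0, pen down
FD 17: (0,0) -> (17,0) [heading=0, draw]
RT 30: heading 0 -> 330
LT 90: heading 330 -> 60
FD 20: (17,0) -> (27,17.321) [heading=60, draw]
RT 150: heading 60 -> 270
RT 180: heading 270 -> 90
LT 120: heading 90 -> 210
FD 20: (27,17.321) -> (9.679,7.321) [heading=210, draw]
Final: pos=(9.679,7.321), heading=210, 3 segment(s) drawn
Waypoints (4 total):
(0, 0)
(17, 0)
(27, 17.321)
(9.679, 7.321)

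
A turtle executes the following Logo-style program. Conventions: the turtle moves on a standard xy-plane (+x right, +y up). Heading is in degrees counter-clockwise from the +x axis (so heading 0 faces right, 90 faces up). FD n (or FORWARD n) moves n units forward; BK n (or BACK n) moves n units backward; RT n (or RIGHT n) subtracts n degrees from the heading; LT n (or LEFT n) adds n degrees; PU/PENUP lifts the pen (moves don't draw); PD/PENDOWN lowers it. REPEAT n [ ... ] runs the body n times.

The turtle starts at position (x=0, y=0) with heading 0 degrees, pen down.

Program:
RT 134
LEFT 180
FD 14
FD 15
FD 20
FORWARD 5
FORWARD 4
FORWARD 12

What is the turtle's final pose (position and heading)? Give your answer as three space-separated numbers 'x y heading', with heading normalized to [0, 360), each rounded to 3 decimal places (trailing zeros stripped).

Executing turtle program step by step:
Start: pos=(0,0), heading=0, pen down
RT 134: heading 0 -> 226
LT 180: heading 226 -> 46
FD 14: (0,0) -> (9.725,10.071) [heading=46, draw]
FD 15: (9.725,10.071) -> (20.145,20.861) [heading=46, draw]
FD 20: (20.145,20.861) -> (34.038,35.248) [heading=46, draw]
FD 5: (34.038,35.248) -> (37.512,38.844) [heading=46, draw]
FD 4: (37.512,38.844) -> (40.29,41.722) [heading=46, draw]
FD 12: (40.29,41.722) -> (48.626,50.354) [heading=46, draw]
Final: pos=(48.626,50.354), heading=46, 6 segment(s) drawn

Answer: 48.626 50.354 46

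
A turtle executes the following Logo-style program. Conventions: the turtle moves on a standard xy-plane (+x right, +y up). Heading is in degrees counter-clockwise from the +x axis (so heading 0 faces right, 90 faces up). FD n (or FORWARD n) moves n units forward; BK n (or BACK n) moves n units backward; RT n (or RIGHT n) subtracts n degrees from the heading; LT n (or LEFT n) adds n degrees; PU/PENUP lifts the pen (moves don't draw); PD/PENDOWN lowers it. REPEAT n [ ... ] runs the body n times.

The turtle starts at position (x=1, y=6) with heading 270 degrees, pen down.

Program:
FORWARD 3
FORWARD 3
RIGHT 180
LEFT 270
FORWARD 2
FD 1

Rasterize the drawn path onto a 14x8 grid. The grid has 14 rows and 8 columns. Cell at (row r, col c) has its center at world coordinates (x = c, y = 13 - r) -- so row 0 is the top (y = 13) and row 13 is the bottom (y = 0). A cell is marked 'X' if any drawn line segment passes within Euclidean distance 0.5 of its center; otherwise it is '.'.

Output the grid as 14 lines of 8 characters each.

Segment 0: (1,6) -> (1,3)
Segment 1: (1,3) -> (1,0)
Segment 2: (1,0) -> (3,-0)
Segment 3: (3,-0) -> (4,-0)

Answer: ........
........
........
........
........
........
........
.X......
.X......
.X......
.X......
.X......
.X......
.XXXX...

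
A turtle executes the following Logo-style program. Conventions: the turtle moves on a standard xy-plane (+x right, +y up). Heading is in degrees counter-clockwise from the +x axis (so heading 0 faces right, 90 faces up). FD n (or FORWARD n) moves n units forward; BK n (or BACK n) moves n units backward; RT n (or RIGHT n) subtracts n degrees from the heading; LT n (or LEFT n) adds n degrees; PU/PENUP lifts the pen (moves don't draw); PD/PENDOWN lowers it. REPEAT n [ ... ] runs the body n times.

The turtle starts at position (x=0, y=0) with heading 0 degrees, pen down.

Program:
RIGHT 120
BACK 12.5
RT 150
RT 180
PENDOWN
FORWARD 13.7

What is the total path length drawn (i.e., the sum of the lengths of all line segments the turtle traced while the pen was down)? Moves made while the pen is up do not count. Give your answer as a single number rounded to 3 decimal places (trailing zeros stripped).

Executing turtle program step by step:
Start: pos=(0,0), heading=0, pen down
RT 120: heading 0 -> 240
BK 12.5: (0,0) -> (6.25,10.825) [heading=240, draw]
RT 150: heading 240 -> 90
RT 180: heading 90 -> 270
PD: pen down
FD 13.7: (6.25,10.825) -> (6.25,-2.875) [heading=270, draw]
Final: pos=(6.25,-2.875), heading=270, 2 segment(s) drawn

Segment lengths:
  seg 1: (0,0) -> (6.25,10.825), length = 12.5
  seg 2: (6.25,10.825) -> (6.25,-2.875), length = 13.7
Total = 26.2

Answer: 26.2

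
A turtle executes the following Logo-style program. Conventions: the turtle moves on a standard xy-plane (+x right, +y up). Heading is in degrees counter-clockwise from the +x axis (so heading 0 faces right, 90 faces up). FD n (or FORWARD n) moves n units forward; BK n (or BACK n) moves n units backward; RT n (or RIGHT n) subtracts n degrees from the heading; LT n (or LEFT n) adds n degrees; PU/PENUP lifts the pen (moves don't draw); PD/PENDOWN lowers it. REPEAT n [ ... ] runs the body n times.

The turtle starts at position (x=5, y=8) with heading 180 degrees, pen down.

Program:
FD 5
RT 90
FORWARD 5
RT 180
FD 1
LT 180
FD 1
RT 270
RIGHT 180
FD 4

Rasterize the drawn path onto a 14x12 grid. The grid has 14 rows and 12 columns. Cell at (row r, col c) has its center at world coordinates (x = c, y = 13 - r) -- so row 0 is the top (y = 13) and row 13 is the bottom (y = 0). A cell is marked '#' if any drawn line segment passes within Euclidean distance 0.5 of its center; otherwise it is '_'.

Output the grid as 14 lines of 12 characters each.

Answer: #####_______
#___________
#___________
#___________
#___________
######______
____________
____________
____________
____________
____________
____________
____________
____________

Derivation:
Segment 0: (5,8) -> (0,8)
Segment 1: (0,8) -> (0,13)
Segment 2: (0,13) -> (0,12)
Segment 3: (0,12) -> (0,13)
Segment 4: (0,13) -> (4,13)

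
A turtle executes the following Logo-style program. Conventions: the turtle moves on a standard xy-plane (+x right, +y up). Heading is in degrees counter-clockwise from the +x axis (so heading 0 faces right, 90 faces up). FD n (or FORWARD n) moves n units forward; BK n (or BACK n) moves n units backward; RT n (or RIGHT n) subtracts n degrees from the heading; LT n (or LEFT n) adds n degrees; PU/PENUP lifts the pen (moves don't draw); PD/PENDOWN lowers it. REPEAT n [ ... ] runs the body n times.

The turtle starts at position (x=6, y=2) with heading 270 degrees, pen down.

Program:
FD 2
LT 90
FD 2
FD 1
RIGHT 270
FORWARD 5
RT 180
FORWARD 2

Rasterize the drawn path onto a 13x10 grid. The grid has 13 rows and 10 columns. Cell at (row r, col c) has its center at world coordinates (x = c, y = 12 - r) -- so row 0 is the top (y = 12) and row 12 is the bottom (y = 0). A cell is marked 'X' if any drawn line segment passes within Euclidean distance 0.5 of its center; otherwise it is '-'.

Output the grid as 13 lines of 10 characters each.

Answer: ----------
----------
----------
----------
----------
----------
----------
---------X
---------X
---------X
------X--X
------X--X
------XXXX

Derivation:
Segment 0: (6,2) -> (6,0)
Segment 1: (6,0) -> (8,-0)
Segment 2: (8,-0) -> (9,-0)
Segment 3: (9,-0) -> (9,5)
Segment 4: (9,5) -> (9,3)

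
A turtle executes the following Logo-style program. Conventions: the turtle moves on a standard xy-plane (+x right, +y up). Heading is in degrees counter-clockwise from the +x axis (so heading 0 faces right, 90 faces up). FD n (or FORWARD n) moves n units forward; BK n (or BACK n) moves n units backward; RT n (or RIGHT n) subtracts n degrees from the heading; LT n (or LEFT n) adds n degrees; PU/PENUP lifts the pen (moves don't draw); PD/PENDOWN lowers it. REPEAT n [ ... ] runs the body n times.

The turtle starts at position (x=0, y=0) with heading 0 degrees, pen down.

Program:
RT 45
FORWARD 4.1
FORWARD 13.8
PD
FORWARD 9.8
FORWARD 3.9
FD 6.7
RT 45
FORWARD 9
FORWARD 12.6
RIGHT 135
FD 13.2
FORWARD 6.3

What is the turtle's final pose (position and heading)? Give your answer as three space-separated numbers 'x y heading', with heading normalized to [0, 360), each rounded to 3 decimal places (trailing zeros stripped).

Answer: 13.294 -34.894 135

Derivation:
Executing turtle program step by step:
Start: pos=(0,0), heading=0, pen down
RT 45: heading 0 -> 315
FD 4.1: (0,0) -> (2.899,-2.899) [heading=315, draw]
FD 13.8: (2.899,-2.899) -> (12.657,-12.657) [heading=315, draw]
PD: pen down
FD 9.8: (12.657,-12.657) -> (19.587,-19.587) [heading=315, draw]
FD 3.9: (19.587,-19.587) -> (22.345,-22.345) [heading=315, draw]
FD 6.7: (22.345,-22.345) -> (27.082,-27.082) [heading=315, draw]
RT 45: heading 315 -> 270
FD 9: (27.082,-27.082) -> (27.082,-36.082) [heading=270, draw]
FD 12.6: (27.082,-36.082) -> (27.082,-48.682) [heading=270, draw]
RT 135: heading 270 -> 135
FD 13.2: (27.082,-48.682) -> (17.748,-39.348) [heading=135, draw]
FD 6.3: (17.748,-39.348) -> (13.294,-34.894) [heading=135, draw]
Final: pos=(13.294,-34.894), heading=135, 9 segment(s) drawn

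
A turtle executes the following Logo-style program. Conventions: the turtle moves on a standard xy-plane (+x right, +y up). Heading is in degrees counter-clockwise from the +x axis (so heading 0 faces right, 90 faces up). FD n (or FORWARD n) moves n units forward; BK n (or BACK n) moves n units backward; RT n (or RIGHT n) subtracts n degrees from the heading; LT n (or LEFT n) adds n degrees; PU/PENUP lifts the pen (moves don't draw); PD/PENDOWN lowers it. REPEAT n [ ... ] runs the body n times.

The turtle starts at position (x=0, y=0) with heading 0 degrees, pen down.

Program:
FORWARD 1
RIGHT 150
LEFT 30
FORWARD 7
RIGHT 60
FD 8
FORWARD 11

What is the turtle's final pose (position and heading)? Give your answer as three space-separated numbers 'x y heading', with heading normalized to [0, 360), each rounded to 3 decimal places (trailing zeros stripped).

Answer: -21.5 -6.062 180

Derivation:
Executing turtle program step by step:
Start: pos=(0,0), heading=0, pen down
FD 1: (0,0) -> (1,0) [heading=0, draw]
RT 150: heading 0 -> 210
LT 30: heading 210 -> 240
FD 7: (1,0) -> (-2.5,-6.062) [heading=240, draw]
RT 60: heading 240 -> 180
FD 8: (-2.5,-6.062) -> (-10.5,-6.062) [heading=180, draw]
FD 11: (-10.5,-6.062) -> (-21.5,-6.062) [heading=180, draw]
Final: pos=(-21.5,-6.062), heading=180, 4 segment(s) drawn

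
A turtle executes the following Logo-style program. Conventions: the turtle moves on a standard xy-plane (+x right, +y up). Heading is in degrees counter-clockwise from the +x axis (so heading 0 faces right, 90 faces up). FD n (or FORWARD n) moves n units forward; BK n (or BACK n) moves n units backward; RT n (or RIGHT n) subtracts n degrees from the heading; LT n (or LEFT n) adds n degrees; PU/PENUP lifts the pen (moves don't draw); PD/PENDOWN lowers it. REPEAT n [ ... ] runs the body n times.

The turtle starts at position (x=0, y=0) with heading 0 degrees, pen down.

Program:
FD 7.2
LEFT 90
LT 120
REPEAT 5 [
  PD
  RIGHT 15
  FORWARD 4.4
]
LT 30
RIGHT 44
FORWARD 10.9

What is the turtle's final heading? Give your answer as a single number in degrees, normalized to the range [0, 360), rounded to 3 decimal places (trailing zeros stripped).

Answer: 121

Derivation:
Executing turtle program step by step:
Start: pos=(0,0), heading=0, pen down
FD 7.2: (0,0) -> (7.2,0) [heading=0, draw]
LT 90: heading 0 -> 90
LT 120: heading 90 -> 210
REPEAT 5 [
  -- iteration 1/5 --
  PD: pen down
  RT 15: heading 210 -> 195
  FD 4.4: (7.2,0) -> (2.95,-1.139) [heading=195, draw]
  -- iteration 2/5 --
  PD: pen down
  RT 15: heading 195 -> 180
  FD 4.4: (2.95,-1.139) -> (-1.45,-1.139) [heading=180, draw]
  -- iteration 3/5 --
  PD: pen down
  RT 15: heading 180 -> 165
  FD 4.4: (-1.45,-1.139) -> (-5.7,0) [heading=165, draw]
  -- iteration 4/5 --
  PD: pen down
  RT 15: heading 165 -> 150
  FD 4.4: (-5.7,0) -> (-9.511,2.2) [heading=150, draw]
  -- iteration 5/5 --
  PD: pen down
  RT 15: heading 150 -> 135
  FD 4.4: (-9.511,2.2) -> (-12.622,5.311) [heading=135, draw]
]
LT 30: heading 135 -> 165
RT 44: heading 165 -> 121
FD 10.9: (-12.622,5.311) -> (-18.236,14.654) [heading=121, draw]
Final: pos=(-18.236,14.654), heading=121, 7 segment(s) drawn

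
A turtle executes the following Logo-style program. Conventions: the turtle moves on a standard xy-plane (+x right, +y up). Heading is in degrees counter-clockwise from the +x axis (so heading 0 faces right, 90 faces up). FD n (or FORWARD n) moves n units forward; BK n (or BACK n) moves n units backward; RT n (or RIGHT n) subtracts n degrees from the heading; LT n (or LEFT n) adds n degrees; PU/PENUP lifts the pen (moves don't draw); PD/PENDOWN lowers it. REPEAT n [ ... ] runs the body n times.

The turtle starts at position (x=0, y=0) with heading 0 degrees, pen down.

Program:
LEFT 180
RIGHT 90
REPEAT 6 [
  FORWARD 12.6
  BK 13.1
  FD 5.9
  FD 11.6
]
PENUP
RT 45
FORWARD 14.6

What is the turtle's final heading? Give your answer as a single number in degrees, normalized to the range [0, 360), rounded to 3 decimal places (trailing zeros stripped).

Answer: 45

Derivation:
Executing turtle program step by step:
Start: pos=(0,0), heading=0, pen down
LT 180: heading 0 -> 180
RT 90: heading 180 -> 90
REPEAT 6 [
  -- iteration 1/6 --
  FD 12.6: (0,0) -> (0,12.6) [heading=90, draw]
  BK 13.1: (0,12.6) -> (0,-0.5) [heading=90, draw]
  FD 5.9: (0,-0.5) -> (0,5.4) [heading=90, draw]
  FD 11.6: (0,5.4) -> (0,17) [heading=90, draw]
  -- iteration 2/6 --
  FD 12.6: (0,17) -> (0,29.6) [heading=90, draw]
  BK 13.1: (0,29.6) -> (0,16.5) [heading=90, draw]
  FD 5.9: (0,16.5) -> (0,22.4) [heading=90, draw]
  FD 11.6: (0,22.4) -> (0,34) [heading=90, draw]
  -- iteration 3/6 --
  FD 12.6: (0,34) -> (0,46.6) [heading=90, draw]
  BK 13.1: (0,46.6) -> (0,33.5) [heading=90, draw]
  FD 5.9: (0,33.5) -> (0,39.4) [heading=90, draw]
  FD 11.6: (0,39.4) -> (0,51) [heading=90, draw]
  -- iteration 4/6 --
  FD 12.6: (0,51) -> (0,63.6) [heading=90, draw]
  BK 13.1: (0,63.6) -> (0,50.5) [heading=90, draw]
  FD 5.9: (0,50.5) -> (0,56.4) [heading=90, draw]
  FD 11.6: (0,56.4) -> (0,68) [heading=90, draw]
  -- iteration 5/6 --
  FD 12.6: (0,68) -> (0,80.6) [heading=90, draw]
  BK 13.1: (0,80.6) -> (0,67.5) [heading=90, draw]
  FD 5.9: (0,67.5) -> (0,73.4) [heading=90, draw]
  FD 11.6: (0,73.4) -> (0,85) [heading=90, draw]
  -- iteration 6/6 --
  FD 12.6: (0,85) -> (0,97.6) [heading=90, draw]
  BK 13.1: (0,97.6) -> (0,84.5) [heading=90, draw]
  FD 5.9: (0,84.5) -> (0,90.4) [heading=90, draw]
  FD 11.6: (0,90.4) -> (0,102) [heading=90, draw]
]
PU: pen up
RT 45: heading 90 -> 45
FD 14.6: (0,102) -> (10.324,112.324) [heading=45, move]
Final: pos=(10.324,112.324), heading=45, 24 segment(s) drawn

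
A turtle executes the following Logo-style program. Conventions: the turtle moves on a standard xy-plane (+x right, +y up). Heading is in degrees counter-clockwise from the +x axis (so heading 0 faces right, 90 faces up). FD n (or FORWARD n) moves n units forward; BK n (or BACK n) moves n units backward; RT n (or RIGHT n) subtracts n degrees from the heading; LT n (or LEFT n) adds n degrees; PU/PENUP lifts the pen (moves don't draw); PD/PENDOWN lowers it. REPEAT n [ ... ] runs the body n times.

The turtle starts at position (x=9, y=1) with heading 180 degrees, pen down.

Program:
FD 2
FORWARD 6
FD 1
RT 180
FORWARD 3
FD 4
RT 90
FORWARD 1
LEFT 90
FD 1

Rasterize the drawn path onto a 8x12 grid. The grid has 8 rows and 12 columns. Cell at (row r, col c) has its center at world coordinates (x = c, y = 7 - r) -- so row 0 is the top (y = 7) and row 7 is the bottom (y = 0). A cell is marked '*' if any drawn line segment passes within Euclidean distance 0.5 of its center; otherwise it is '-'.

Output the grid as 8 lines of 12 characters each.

Segment 0: (9,1) -> (7,1)
Segment 1: (7,1) -> (1,1)
Segment 2: (1,1) -> (0,1)
Segment 3: (0,1) -> (3,1)
Segment 4: (3,1) -> (7,1)
Segment 5: (7,1) -> (7,0)
Segment 6: (7,0) -> (8,0)

Answer: ------------
------------
------------
------------
------------
------------
**********--
-------**---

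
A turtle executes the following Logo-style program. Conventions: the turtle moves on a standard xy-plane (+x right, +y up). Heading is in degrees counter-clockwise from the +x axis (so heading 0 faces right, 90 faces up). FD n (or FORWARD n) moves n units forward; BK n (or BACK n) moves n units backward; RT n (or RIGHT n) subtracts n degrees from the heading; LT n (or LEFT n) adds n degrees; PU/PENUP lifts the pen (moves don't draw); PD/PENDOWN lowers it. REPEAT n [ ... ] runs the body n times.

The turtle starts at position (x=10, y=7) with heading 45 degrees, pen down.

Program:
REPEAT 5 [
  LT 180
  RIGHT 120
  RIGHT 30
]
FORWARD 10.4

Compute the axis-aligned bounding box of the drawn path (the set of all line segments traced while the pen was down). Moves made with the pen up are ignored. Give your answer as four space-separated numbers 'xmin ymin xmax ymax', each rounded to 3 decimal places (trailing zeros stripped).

Executing turtle program step by step:
Start: pos=(10,7), heading=45, pen down
REPEAT 5 [
  -- iteration 1/5 --
  LT 180: heading 45 -> 225
  RT 120: heading 225 -> 105
  RT 30: heading 105 -> 75
  -- iteration 2/5 --
  LT 180: heading 75 -> 255
  RT 120: heading 255 -> 135
  RT 30: heading 135 -> 105
  -- iteration 3/5 --
  LT 180: heading 105 -> 285
  RT 120: heading 285 -> 165
  RT 30: heading 165 -> 135
  -- iteration 4/5 --
  LT 180: heading 135 -> 315
  RT 120: heading 315 -> 195
  RT 30: heading 195 -> 165
  -- iteration 5/5 --
  LT 180: heading 165 -> 345
  RT 120: heading 345 -> 225
  RT 30: heading 225 -> 195
]
FD 10.4: (10,7) -> (-0.046,4.308) [heading=195, draw]
Final: pos=(-0.046,4.308), heading=195, 1 segment(s) drawn

Segment endpoints: x in {-0.046, 10}, y in {4.308, 7}
xmin=-0.046, ymin=4.308, xmax=10, ymax=7

Answer: -0.046 4.308 10 7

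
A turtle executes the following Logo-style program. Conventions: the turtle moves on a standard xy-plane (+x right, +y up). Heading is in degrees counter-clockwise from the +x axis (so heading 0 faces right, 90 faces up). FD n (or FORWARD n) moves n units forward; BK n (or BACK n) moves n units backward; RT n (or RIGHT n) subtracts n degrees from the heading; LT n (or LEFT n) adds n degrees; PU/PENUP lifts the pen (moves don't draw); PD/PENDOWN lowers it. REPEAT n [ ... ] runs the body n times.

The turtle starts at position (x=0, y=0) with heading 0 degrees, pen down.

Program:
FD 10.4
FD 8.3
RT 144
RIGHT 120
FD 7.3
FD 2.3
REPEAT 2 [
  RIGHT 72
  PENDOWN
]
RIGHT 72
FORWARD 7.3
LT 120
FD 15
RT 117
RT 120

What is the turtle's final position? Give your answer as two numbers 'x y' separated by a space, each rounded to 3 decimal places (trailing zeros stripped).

Executing turtle program step by step:
Start: pos=(0,0), heading=0, pen down
FD 10.4: (0,0) -> (10.4,0) [heading=0, draw]
FD 8.3: (10.4,0) -> (18.7,0) [heading=0, draw]
RT 144: heading 0 -> 216
RT 120: heading 216 -> 96
FD 7.3: (18.7,0) -> (17.937,7.26) [heading=96, draw]
FD 2.3: (17.937,7.26) -> (17.697,9.547) [heading=96, draw]
REPEAT 2 [
  -- iteration 1/2 --
  RT 72: heading 96 -> 24
  PD: pen down
  -- iteration 2/2 --
  RT 72: heading 24 -> 312
  PD: pen down
]
RT 72: heading 312 -> 240
FD 7.3: (17.697,9.547) -> (14.047,3.225) [heading=240, draw]
LT 120: heading 240 -> 0
FD 15: (14.047,3.225) -> (29.047,3.225) [heading=0, draw]
RT 117: heading 0 -> 243
RT 120: heading 243 -> 123
Final: pos=(29.047,3.225), heading=123, 6 segment(s) drawn

Answer: 29.047 3.225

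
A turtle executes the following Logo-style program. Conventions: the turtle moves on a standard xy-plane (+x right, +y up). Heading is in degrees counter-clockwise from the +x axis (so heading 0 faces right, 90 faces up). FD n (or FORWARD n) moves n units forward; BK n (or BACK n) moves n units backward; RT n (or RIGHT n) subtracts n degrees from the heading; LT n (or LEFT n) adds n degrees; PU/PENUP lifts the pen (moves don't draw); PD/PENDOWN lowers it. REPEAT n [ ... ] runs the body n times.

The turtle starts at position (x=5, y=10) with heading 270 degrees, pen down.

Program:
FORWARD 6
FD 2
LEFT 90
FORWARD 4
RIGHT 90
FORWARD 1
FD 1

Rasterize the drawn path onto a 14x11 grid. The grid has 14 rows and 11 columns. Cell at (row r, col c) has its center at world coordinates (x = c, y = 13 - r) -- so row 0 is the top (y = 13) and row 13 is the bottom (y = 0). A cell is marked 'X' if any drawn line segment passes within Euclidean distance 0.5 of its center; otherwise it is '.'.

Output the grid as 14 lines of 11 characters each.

Answer: ...........
...........
...........
.....X.....
.....X.....
.....X.....
.....X.....
.....X.....
.....X.....
.....X.....
.....X.....
.....XXXXX.
.........X.
.........X.

Derivation:
Segment 0: (5,10) -> (5,4)
Segment 1: (5,4) -> (5,2)
Segment 2: (5,2) -> (9,2)
Segment 3: (9,2) -> (9,1)
Segment 4: (9,1) -> (9,-0)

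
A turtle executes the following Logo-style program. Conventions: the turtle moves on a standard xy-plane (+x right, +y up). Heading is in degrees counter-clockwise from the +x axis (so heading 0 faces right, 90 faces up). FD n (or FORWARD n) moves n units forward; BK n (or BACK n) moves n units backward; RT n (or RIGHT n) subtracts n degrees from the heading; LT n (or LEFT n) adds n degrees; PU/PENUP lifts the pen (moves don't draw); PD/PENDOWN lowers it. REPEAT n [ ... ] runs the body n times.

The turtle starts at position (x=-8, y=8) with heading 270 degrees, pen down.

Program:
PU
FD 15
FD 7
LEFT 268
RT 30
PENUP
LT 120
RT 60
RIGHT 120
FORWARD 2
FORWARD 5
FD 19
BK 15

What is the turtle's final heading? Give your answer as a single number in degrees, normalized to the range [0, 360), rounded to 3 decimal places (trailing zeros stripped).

Answer: 88

Derivation:
Executing turtle program step by step:
Start: pos=(-8,8), heading=270, pen down
PU: pen up
FD 15: (-8,8) -> (-8,-7) [heading=270, move]
FD 7: (-8,-7) -> (-8,-14) [heading=270, move]
LT 268: heading 270 -> 178
RT 30: heading 178 -> 148
PU: pen up
LT 120: heading 148 -> 268
RT 60: heading 268 -> 208
RT 120: heading 208 -> 88
FD 2: (-8,-14) -> (-7.93,-12.001) [heading=88, move]
FD 5: (-7.93,-12.001) -> (-7.756,-7.004) [heading=88, move]
FD 19: (-7.756,-7.004) -> (-7.093,11.984) [heading=88, move]
BK 15: (-7.093,11.984) -> (-7.616,-3.007) [heading=88, move]
Final: pos=(-7.616,-3.007), heading=88, 0 segment(s) drawn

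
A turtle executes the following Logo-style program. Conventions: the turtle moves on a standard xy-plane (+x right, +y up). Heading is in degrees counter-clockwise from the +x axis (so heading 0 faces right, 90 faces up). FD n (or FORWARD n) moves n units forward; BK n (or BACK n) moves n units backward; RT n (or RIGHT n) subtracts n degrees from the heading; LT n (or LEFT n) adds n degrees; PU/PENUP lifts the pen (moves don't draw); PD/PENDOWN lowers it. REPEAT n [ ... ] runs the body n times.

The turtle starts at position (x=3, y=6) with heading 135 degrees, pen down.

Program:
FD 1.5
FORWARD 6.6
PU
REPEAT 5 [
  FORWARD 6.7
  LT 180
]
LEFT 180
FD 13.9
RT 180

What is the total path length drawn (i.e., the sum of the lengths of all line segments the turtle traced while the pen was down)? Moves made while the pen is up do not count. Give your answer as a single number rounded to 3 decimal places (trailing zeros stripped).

Answer: 8.1

Derivation:
Executing turtle program step by step:
Start: pos=(3,6), heading=135, pen down
FD 1.5: (3,6) -> (1.939,7.061) [heading=135, draw]
FD 6.6: (1.939,7.061) -> (-2.728,11.728) [heading=135, draw]
PU: pen up
REPEAT 5 [
  -- iteration 1/5 --
  FD 6.7: (-2.728,11.728) -> (-7.465,16.465) [heading=135, move]
  LT 180: heading 135 -> 315
  -- iteration 2/5 --
  FD 6.7: (-7.465,16.465) -> (-2.728,11.728) [heading=315, move]
  LT 180: heading 315 -> 135
  -- iteration 3/5 --
  FD 6.7: (-2.728,11.728) -> (-7.465,16.465) [heading=135, move]
  LT 180: heading 135 -> 315
  -- iteration 4/5 --
  FD 6.7: (-7.465,16.465) -> (-2.728,11.728) [heading=315, move]
  LT 180: heading 315 -> 135
  -- iteration 5/5 --
  FD 6.7: (-2.728,11.728) -> (-7.465,16.465) [heading=135, move]
  LT 180: heading 135 -> 315
]
LT 180: heading 315 -> 135
FD 13.9: (-7.465,16.465) -> (-17.294,26.294) [heading=135, move]
RT 180: heading 135 -> 315
Final: pos=(-17.294,26.294), heading=315, 2 segment(s) drawn

Segment lengths:
  seg 1: (3,6) -> (1.939,7.061), length = 1.5
  seg 2: (1.939,7.061) -> (-2.728,11.728), length = 6.6
Total = 8.1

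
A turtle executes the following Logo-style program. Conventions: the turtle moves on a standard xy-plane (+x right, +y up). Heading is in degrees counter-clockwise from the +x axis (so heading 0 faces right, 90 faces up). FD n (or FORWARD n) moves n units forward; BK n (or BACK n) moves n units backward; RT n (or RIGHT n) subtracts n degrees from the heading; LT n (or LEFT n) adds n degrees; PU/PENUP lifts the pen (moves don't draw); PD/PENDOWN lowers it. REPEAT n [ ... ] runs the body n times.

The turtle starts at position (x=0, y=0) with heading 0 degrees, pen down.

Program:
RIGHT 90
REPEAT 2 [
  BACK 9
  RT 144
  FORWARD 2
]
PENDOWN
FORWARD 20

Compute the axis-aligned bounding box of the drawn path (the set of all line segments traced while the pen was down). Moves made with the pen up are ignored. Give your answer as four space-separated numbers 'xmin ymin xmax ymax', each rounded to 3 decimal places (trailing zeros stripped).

Executing turtle program step by step:
Start: pos=(0,0), heading=0, pen down
RT 90: heading 0 -> 270
REPEAT 2 [
  -- iteration 1/2 --
  BK 9: (0,0) -> (0,9) [heading=270, draw]
  RT 144: heading 270 -> 126
  FD 2: (0,9) -> (-1.176,10.618) [heading=126, draw]
  -- iteration 2/2 --
  BK 9: (-1.176,10.618) -> (4.114,3.337) [heading=126, draw]
  RT 144: heading 126 -> 342
  FD 2: (4.114,3.337) -> (6.017,2.719) [heading=342, draw]
]
PD: pen down
FD 20: (6.017,2.719) -> (25.038,-3.461) [heading=342, draw]
Final: pos=(25.038,-3.461), heading=342, 5 segment(s) drawn

Segment endpoints: x in {-1.176, 0, 0, 4.114, 6.017, 25.038}, y in {-3.461, 0, 2.719, 3.337, 9, 10.618}
xmin=-1.176, ymin=-3.461, xmax=25.038, ymax=10.618

Answer: -1.176 -3.461 25.038 10.618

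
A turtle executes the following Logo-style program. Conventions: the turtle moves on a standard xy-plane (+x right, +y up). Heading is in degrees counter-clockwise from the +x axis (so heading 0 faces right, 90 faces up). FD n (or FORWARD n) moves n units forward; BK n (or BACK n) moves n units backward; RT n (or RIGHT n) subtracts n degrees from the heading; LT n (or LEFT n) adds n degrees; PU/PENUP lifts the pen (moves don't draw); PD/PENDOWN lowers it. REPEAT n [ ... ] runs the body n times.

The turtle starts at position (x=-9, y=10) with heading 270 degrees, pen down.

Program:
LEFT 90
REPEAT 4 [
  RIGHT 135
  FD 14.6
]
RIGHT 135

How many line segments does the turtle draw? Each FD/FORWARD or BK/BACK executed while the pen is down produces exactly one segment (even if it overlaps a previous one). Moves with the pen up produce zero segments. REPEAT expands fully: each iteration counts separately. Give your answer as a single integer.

Answer: 4

Derivation:
Executing turtle program step by step:
Start: pos=(-9,10), heading=270, pen down
LT 90: heading 270 -> 0
REPEAT 4 [
  -- iteration 1/4 --
  RT 135: heading 0 -> 225
  FD 14.6: (-9,10) -> (-19.324,-0.324) [heading=225, draw]
  -- iteration 2/4 --
  RT 135: heading 225 -> 90
  FD 14.6: (-19.324,-0.324) -> (-19.324,14.276) [heading=90, draw]
  -- iteration 3/4 --
  RT 135: heading 90 -> 315
  FD 14.6: (-19.324,14.276) -> (-9,3.952) [heading=315, draw]
  -- iteration 4/4 --
  RT 135: heading 315 -> 180
  FD 14.6: (-9,3.952) -> (-23.6,3.952) [heading=180, draw]
]
RT 135: heading 180 -> 45
Final: pos=(-23.6,3.952), heading=45, 4 segment(s) drawn
Segments drawn: 4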